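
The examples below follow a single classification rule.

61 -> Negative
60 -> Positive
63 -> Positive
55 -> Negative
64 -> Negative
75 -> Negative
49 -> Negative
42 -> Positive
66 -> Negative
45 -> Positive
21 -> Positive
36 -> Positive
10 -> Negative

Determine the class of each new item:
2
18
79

Negative, Positive, Negative

The classifier is using: multiple of 3 AND at most 63.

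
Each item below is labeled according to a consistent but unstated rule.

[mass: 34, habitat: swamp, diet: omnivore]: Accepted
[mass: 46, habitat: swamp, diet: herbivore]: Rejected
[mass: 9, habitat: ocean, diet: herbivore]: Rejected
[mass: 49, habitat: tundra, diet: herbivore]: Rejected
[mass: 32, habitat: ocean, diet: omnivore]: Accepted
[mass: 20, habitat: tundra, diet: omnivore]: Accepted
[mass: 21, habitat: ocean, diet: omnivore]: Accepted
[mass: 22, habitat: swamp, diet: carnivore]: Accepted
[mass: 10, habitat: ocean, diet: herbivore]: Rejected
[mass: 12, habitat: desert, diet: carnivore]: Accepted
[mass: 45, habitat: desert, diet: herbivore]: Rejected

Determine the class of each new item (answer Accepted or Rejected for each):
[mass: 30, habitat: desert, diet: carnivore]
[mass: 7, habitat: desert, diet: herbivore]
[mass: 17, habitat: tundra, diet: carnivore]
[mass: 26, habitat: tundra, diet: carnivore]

Accepted, Rejected, Accepted, Accepted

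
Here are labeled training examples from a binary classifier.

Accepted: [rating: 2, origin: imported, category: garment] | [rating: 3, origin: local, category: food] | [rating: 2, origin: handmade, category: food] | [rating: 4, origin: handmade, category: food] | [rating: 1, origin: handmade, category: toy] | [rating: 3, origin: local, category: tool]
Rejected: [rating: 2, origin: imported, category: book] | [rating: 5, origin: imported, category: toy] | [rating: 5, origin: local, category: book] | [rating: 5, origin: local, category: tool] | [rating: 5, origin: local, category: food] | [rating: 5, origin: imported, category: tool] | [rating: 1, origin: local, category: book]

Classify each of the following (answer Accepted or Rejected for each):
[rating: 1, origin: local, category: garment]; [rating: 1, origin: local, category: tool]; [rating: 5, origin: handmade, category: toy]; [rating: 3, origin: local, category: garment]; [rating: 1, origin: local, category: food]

Accepted, Accepted, Rejected, Accepted, Accepted

Rule: category is not book AND rating ≤ 4. This holds for each 'Accepted' example and fails for each 'Rejected' one.
[rating: 1, origin: local, category: garment]: Accepted (category is garment, rating = 1). [rating: 1, origin: local, category: tool]: Accepted (category is tool, rating = 1). [rating: 5, origin: handmade, category: toy]: Rejected (category is toy, rating = 5). [rating: 3, origin: local, category: garment]: Accepted (category is garment, rating = 3). [rating: 1, origin: local, category: food]: Accepted (category is food, rating = 1).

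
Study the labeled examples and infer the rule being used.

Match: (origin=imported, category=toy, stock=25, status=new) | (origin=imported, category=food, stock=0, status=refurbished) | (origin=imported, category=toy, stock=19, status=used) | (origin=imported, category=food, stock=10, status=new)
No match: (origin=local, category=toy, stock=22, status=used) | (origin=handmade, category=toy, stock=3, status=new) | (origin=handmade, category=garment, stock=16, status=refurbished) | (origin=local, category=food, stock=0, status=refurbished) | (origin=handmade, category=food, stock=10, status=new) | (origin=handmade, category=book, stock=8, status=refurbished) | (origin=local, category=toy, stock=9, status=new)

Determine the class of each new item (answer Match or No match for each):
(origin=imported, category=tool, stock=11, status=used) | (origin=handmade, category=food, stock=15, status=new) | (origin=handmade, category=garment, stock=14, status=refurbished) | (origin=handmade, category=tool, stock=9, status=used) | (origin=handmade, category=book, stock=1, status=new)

Match, No match, No match, No match, No match

All 'Match' examples share one property — origin is imported — and every 'No match' example lacks it.
(origin=imported, category=tool, stock=11, status=used): origin is imported — checks out, so Match. (origin=handmade, category=food, stock=15, status=new): origin is handmade — doesn't match, so No match. (origin=handmade, category=garment, stock=14, status=refurbished): origin is handmade — doesn't match, so No match. (origin=handmade, category=tool, stock=9, status=used): origin is handmade — doesn't match, so No match. (origin=handmade, category=book, stock=1, status=new): origin is handmade — doesn't match, so No match.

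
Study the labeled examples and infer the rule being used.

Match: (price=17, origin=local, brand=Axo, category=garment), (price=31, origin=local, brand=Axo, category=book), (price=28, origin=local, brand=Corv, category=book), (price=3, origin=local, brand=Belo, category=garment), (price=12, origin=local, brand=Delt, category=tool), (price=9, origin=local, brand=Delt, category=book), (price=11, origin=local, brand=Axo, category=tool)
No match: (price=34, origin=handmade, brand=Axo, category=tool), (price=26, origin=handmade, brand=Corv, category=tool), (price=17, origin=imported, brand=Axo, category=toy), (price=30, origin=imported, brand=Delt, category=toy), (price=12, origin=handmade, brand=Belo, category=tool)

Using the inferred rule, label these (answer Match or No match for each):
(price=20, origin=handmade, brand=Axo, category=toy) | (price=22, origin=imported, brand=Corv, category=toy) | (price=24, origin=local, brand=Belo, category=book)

No match, No match, Match

A rule that fits every label: origin is local — true of each 'Match' example, false of each 'No match' one.
(price=20, origin=handmade, brand=Axo, category=toy) — origin is handmade, hence No match.
(price=22, origin=imported, brand=Corv, category=toy) — origin is imported, hence No match.
(price=24, origin=local, brand=Belo, category=book) — origin is local, hence Match.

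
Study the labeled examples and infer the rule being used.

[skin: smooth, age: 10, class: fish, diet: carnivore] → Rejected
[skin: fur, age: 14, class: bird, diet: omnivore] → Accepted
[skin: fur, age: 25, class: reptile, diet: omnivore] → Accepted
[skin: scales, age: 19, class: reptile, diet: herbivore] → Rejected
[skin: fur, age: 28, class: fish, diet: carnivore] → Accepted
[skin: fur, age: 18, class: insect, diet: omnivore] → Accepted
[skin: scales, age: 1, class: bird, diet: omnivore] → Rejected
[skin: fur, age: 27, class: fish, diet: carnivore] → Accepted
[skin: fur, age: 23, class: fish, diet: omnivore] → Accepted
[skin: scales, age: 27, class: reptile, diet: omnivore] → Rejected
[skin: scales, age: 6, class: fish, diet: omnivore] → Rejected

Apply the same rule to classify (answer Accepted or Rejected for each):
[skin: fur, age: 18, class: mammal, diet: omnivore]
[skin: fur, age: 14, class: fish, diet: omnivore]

The rule appears to be: skin is fur.
[skin: fur, age: 18, class: mammal, diet: omnivore] → skin is fur → Accepted.
[skin: fur, age: 14, class: fish, diet: omnivore] → skin is fur → Accepted.

Accepted, Accepted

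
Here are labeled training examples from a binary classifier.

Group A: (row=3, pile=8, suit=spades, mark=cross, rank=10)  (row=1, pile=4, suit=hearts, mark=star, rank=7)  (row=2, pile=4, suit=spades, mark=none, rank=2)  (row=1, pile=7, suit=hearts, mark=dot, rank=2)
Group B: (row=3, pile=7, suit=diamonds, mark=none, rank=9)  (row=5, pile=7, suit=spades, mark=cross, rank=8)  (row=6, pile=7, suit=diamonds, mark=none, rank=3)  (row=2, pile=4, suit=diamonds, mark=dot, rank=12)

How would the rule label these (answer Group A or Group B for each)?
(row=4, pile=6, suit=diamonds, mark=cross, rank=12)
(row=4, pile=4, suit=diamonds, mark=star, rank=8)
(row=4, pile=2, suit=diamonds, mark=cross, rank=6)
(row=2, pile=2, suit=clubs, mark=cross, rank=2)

A rule that fits every label: suit is not diamonds AND row ≤ 3 — true of each 'Group A' example, false of each 'Group B' one.
(row=4, pile=6, suit=diamonds, mark=cross, rank=12) → suit is diamonds, row = 4 → Group B. (row=4, pile=4, suit=diamonds, mark=star, rank=8) → suit is diamonds, row = 4 → Group B. (row=4, pile=2, suit=diamonds, mark=cross, rank=6) → suit is diamonds, row = 4 → Group B. (row=2, pile=2, suit=clubs, mark=cross, rank=2) → suit is clubs, row = 2 → Group A.

Group B, Group B, Group B, Group A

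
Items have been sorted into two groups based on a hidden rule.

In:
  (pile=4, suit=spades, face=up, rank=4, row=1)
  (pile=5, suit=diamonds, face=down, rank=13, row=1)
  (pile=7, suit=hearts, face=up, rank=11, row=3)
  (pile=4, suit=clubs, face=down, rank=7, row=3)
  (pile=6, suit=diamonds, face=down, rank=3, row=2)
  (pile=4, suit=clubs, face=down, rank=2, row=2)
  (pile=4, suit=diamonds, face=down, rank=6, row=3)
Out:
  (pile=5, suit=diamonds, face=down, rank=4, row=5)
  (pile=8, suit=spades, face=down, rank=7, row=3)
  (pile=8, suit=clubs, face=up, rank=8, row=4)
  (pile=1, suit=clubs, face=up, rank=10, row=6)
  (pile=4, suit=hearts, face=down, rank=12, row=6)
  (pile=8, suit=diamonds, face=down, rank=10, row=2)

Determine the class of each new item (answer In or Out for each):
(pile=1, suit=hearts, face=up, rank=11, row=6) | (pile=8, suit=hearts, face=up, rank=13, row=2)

Out, Out

Rule: pile ≤ 7 AND row ≤ 3. This holds for each 'In' example and fails for each 'Out' one.
(pile=1, suit=hearts, face=up, rank=11, row=6) → pile = 1, row = 6 → Out.
(pile=8, suit=hearts, face=up, rank=13, row=2) → pile = 8, row = 2 → Out.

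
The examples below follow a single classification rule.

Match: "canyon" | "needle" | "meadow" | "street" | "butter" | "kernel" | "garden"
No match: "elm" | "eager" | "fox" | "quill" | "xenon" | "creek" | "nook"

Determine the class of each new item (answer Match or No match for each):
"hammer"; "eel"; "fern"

Every 'Match' example satisfies: length 6. None of the 'No match' examples do.
Match: "hammer", since length 6.
No match: "eel", since length 3.
No match: "fern", since length 4.

Match, No match, No match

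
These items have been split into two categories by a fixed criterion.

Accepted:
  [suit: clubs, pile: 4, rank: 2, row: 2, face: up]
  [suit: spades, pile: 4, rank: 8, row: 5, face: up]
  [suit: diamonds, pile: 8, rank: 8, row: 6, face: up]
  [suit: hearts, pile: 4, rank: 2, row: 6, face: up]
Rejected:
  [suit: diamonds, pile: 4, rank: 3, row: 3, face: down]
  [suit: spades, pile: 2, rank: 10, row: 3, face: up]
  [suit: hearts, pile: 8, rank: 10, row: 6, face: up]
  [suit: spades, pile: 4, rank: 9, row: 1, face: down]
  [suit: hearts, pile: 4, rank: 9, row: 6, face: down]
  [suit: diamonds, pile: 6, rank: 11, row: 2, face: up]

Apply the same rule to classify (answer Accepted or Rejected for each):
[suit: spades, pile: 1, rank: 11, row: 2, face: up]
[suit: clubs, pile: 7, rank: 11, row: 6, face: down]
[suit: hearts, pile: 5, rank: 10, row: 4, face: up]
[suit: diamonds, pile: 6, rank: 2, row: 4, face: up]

Rejected, Rejected, Rejected, Accepted

The classifier is using: face is up AND rank ≤ 8.
[suit: spades, pile: 1, rank: 11, row: 2, face: up]: Rejected (face is up, rank = 11). [suit: clubs, pile: 7, rank: 11, row: 6, face: down]: Rejected (face is down, rank = 11). [suit: hearts, pile: 5, rank: 10, row: 4, face: up]: Rejected (face is up, rank = 10). [suit: diamonds, pile: 6, rank: 2, row: 4, face: up]: Accepted (face is up, rank = 2).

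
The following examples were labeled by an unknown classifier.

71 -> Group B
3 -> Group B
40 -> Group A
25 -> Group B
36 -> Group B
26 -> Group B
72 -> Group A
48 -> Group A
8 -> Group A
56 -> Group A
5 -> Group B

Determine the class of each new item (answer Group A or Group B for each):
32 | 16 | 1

Group A, Group A, Group B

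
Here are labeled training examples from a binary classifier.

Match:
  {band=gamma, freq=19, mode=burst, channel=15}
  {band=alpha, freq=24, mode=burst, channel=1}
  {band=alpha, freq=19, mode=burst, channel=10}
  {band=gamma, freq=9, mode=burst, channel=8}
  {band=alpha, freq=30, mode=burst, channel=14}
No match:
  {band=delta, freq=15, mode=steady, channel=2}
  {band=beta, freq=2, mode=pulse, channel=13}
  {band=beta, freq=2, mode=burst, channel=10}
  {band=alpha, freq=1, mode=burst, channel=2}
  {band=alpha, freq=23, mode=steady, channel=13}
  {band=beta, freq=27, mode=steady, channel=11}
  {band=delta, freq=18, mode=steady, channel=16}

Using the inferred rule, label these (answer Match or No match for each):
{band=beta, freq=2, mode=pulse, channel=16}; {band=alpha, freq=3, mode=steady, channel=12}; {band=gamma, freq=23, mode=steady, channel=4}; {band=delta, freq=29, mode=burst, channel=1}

A rule that fits every label: mode is burst AND freq ≥ 9 — true of each 'Match' example, false of each 'No match' one.
{band=beta, freq=2, mode=pulse, channel=16}: No match (mode is pulse, freq = 2).
{band=alpha, freq=3, mode=steady, channel=12}: No match (mode is steady, freq = 3).
{band=gamma, freq=23, mode=steady, channel=4}: No match (mode is steady, freq = 23).
{band=delta, freq=29, mode=burst, channel=1}: Match (mode is burst, freq = 29).

No match, No match, No match, Match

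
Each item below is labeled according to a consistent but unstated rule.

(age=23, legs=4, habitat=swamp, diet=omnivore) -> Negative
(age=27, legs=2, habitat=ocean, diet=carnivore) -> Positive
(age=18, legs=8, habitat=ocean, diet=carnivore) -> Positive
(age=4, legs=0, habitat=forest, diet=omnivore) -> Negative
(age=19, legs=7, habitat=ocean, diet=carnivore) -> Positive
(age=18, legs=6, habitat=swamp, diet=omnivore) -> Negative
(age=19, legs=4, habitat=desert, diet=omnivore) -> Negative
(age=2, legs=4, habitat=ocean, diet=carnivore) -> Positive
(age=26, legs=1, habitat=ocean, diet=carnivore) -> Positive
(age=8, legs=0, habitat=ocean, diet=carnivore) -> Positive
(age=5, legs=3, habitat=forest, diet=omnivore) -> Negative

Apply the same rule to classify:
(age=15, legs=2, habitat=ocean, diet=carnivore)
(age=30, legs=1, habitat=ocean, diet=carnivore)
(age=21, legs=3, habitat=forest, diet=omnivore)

Positive, Positive, Negative

Every 'Positive' example satisfies: habitat is ocean. None of the 'Negative' examples do.
Positive: (age=15, legs=2, habitat=ocean, diet=carnivore), since habitat is ocean.
Positive: (age=30, legs=1, habitat=ocean, diet=carnivore), since habitat is ocean.
Negative: (age=21, legs=3, habitat=forest, diet=omnivore), since habitat is forest.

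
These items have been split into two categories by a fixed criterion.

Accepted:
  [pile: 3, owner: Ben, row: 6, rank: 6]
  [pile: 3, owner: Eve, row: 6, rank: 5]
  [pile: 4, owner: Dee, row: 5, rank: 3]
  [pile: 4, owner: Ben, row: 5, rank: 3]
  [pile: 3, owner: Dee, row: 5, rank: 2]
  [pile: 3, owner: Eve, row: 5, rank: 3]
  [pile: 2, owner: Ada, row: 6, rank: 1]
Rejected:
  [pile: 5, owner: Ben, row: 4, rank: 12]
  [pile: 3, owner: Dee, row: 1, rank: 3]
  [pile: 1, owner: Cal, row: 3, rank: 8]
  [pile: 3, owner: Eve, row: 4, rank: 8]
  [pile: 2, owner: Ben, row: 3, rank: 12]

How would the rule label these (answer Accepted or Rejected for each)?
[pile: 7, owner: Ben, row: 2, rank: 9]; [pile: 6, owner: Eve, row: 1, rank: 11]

Rejected, Rejected

The common property of the 'Accepted' items is: row ≥ 5. No 'Rejected' item has it.
[pile: 7, owner: Ben, row: 2, rank: 9] → row = 2 → Rejected.
[pile: 6, owner: Eve, row: 1, rank: 11] → row = 1 → Rejected.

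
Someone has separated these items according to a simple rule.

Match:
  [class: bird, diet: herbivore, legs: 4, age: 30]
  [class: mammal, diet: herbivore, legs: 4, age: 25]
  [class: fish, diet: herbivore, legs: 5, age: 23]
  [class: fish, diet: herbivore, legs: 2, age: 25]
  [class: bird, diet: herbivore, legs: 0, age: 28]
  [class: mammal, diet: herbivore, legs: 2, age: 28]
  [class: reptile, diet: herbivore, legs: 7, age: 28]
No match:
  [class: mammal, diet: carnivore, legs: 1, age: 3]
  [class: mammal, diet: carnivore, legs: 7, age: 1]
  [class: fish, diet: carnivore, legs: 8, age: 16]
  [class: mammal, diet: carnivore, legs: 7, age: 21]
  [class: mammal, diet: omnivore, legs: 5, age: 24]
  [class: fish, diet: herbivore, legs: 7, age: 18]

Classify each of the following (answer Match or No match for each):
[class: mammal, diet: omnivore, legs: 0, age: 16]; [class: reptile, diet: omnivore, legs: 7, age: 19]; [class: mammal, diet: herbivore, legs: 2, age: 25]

No match, No match, Match

Rule: diet is herbivore AND age ≥ 21. This holds for each 'Match' example and fails for each 'No match' one.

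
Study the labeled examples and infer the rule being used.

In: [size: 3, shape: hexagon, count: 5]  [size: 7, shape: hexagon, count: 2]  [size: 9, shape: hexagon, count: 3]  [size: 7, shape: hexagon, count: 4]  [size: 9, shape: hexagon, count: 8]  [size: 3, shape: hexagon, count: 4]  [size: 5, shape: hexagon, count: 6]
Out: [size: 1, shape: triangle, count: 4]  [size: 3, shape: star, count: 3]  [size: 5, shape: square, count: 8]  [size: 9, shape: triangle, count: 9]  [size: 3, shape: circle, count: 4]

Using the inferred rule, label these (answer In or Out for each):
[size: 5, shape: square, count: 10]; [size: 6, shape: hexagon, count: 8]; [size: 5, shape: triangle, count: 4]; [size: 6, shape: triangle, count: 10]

Out, In, Out, Out

The rule appears to be: shape is hexagon.
[size: 5, shape: square, count: 10] — shape is square, hence Out. [size: 6, shape: hexagon, count: 8] — shape is hexagon, hence In. [size: 5, shape: triangle, count: 4] — shape is triangle, hence Out. [size: 6, shape: triangle, count: 10] — shape is triangle, hence Out.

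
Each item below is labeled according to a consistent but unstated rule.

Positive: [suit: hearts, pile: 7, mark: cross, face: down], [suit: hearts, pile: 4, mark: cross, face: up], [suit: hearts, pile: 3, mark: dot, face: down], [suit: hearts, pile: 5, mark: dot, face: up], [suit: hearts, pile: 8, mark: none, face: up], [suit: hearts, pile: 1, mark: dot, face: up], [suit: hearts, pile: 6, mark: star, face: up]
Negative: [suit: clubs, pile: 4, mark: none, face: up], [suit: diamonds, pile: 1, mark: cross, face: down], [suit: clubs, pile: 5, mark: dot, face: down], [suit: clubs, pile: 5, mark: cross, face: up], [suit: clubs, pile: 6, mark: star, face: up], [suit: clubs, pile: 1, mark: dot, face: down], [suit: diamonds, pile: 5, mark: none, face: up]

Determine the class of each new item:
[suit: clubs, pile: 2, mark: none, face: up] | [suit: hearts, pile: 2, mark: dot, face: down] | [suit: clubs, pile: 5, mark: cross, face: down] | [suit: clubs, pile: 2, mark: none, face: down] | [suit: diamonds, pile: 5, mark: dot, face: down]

Negative, Positive, Negative, Negative, Negative

The pattern is that an item is 'Positive' exactly when: suit is hearts.
[suit: clubs, pile: 2, mark: none, face: up]: Negative (suit is clubs).
[suit: hearts, pile: 2, mark: dot, face: down]: Positive (suit is hearts).
[suit: clubs, pile: 5, mark: cross, face: down]: Negative (suit is clubs).
[suit: clubs, pile: 2, mark: none, face: down]: Negative (suit is clubs).
[suit: diamonds, pile: 5, mark: dot, face: down]: Negative (suit is diamonds).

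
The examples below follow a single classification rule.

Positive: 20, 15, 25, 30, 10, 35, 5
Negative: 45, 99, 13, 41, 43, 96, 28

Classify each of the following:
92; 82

Negative, Negative

Rule: multiple of 5 AND at most 35. This holds for each 'Positive' example and fails for each 'Negative' one.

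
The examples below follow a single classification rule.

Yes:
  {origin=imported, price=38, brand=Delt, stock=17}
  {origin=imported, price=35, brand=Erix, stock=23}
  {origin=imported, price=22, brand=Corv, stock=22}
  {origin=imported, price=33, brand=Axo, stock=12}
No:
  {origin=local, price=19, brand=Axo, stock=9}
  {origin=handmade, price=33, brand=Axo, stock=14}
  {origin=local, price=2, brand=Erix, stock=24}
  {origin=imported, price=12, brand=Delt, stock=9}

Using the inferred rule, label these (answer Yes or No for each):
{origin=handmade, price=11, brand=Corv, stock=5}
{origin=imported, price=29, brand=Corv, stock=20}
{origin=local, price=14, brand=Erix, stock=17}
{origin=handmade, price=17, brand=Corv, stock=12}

'Yes' ⟺ origin is imported AND price ≥ 19.
No: {origin=handmade, price=11, brand=Corv, stock=5}, since origin is handmade, price = 11.
Yes: {origin=imported, price=29, brand=Corv, stock=20}, since origin is imported, price = 29.
No: {origin=local, price=14, brand=Erix, stock=17}, since origin is local, price = 14.
No: {origin=handmade, price=17, brand=Corv, stock=12}, since origin is handmade, price = 17.

No, Yes, No, No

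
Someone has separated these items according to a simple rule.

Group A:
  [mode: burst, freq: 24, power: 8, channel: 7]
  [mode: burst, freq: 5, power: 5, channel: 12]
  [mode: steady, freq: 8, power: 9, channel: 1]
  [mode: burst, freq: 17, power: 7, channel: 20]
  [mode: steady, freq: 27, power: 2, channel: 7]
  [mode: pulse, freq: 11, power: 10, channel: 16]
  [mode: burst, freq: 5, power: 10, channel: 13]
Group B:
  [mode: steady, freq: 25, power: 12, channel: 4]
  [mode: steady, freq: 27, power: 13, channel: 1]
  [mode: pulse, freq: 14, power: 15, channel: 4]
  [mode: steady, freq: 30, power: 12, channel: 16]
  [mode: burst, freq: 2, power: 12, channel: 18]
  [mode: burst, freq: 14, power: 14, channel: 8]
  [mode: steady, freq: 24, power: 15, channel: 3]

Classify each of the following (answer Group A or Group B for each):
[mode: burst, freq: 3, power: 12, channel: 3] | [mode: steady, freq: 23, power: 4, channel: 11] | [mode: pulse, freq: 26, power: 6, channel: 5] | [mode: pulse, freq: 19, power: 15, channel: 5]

Group B, Group A, Group A, Group B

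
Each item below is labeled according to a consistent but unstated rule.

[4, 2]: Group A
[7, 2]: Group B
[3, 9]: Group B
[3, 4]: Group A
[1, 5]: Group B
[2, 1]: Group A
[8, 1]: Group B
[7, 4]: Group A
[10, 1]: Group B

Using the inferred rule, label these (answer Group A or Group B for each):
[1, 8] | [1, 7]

A rule that fits every label: |first − second| ≤ 3 — true of each 'Group A' example, false of each 'Group B' one.
[1, 8]: |1−8| = 7, doesn't qualify → Group B. [1, 7]: |1−7| = 6, doesn't qualify → Group B.

Group B, Group B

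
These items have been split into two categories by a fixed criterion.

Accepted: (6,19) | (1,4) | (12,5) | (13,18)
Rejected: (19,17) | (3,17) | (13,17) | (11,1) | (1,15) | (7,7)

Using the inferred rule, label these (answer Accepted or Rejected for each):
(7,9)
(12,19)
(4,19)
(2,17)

Rejected, Accepted, Accepted, Accepted

The distinguishing property — sum is odd — holds for all the 'Accepted' cases and none of the 'Rejected' cases.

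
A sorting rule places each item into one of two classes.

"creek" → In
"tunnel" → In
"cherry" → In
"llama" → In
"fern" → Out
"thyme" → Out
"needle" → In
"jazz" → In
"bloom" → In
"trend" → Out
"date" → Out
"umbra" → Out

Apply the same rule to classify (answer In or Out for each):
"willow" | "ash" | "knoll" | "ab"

All 'In' examples share one property — has a double letter — and every 'Out' example lacks it.
"willow": 'll' doubled, fits → In. "ash": no doubled letter, doesn't match → Out. "knoll": 'll' doubled, fits → In. "ab": no doubled letter, doesn't match → Out.

In, Out, In, Out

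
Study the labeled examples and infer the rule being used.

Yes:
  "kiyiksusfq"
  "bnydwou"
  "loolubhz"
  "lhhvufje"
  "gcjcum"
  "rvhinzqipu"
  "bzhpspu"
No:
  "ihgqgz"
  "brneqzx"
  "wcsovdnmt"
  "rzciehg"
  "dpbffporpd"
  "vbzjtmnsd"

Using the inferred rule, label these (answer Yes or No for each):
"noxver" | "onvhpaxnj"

No, No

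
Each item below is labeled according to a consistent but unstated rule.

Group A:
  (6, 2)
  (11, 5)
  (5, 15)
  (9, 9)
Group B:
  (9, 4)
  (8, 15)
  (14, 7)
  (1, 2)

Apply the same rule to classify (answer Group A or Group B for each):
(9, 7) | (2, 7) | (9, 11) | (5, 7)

Group A, Group B, Group A, Group A

The classifier is using: sum is even.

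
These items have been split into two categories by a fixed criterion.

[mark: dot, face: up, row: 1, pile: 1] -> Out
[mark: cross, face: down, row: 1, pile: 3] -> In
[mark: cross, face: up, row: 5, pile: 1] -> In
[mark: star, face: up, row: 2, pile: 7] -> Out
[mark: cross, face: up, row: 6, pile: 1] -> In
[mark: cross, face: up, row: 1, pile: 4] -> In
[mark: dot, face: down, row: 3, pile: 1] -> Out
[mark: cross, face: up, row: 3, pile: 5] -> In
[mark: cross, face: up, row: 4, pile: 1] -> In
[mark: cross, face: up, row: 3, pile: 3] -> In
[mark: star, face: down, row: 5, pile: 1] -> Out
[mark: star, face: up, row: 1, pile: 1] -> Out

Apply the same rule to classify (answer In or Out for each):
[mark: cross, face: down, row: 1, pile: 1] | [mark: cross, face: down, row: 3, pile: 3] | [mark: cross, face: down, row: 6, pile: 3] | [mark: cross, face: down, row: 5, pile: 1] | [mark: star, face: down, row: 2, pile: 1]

In, In, In, In, Out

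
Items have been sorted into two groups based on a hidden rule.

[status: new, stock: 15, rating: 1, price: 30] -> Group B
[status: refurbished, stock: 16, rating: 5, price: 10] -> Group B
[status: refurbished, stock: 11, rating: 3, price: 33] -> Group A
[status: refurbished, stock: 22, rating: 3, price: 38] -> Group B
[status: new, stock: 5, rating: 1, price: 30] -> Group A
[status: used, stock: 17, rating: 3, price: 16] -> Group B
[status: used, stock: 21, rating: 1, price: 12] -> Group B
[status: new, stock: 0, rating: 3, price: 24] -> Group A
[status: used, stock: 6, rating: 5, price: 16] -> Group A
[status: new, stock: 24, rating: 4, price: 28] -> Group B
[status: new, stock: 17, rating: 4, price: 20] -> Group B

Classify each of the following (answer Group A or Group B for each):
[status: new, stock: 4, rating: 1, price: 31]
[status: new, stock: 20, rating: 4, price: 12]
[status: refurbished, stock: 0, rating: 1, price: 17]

Group A, Group B, Group A

One predicate separates the groups cleanly: stock ≤ 11.
[status: new, stock: 4, rating: 1, price: 31]: Group A (stock = 4). [status: new, stock: 20, rating: 4, price: 12]: Group B (stock = 20). [status: refurbished, stock: 0, rating: 1, price: 17]: Group A (stock = 0).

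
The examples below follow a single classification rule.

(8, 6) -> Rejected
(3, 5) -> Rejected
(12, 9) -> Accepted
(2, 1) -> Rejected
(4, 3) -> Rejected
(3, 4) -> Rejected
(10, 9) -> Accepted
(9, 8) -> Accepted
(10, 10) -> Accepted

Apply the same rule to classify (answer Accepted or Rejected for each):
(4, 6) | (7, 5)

The common property of the 'Accepted' items is: sum ≥ 17. No 'Rejected' item has it.
(4, 6): 4+6 = 10 — lacks this property, so Rejected.
(7, 5): 7+5 = 12 — lacks this property, so Rejected.

Rejected, Rejected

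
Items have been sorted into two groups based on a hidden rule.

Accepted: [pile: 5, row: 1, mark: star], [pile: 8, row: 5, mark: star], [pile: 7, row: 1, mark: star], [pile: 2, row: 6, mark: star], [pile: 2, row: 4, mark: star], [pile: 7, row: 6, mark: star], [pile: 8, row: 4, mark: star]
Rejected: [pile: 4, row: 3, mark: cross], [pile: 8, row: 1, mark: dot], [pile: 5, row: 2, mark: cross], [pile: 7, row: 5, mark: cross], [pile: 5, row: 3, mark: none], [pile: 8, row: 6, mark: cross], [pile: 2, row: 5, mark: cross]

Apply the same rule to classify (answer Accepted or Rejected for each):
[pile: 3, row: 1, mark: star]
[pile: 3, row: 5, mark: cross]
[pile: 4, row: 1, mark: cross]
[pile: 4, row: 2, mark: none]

Looking at the examples, the only property every 'Accepted' case has and every 'Rejected' case lacks is: mark is star.
[pile: 3, row: 1, mark: star]: Accepted (mark is star).
[pile: 3, row: 5, mark: cross]: Rejected (mark is cross).
[pile: 4, row: 1, mark: cross]: Rejected (mark is cross).
[pile: 4, row: 2, mark: none]: Rejected (mark is none).

Accepted, Rejected, Rejected, Rejected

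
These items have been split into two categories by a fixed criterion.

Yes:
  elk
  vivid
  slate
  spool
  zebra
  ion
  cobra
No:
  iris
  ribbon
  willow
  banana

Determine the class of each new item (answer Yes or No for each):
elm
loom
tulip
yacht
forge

Yes, No, Yes, Yes, Yes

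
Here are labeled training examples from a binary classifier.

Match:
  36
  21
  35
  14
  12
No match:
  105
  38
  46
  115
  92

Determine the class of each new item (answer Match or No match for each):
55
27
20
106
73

No match, Match, Match, No match, No match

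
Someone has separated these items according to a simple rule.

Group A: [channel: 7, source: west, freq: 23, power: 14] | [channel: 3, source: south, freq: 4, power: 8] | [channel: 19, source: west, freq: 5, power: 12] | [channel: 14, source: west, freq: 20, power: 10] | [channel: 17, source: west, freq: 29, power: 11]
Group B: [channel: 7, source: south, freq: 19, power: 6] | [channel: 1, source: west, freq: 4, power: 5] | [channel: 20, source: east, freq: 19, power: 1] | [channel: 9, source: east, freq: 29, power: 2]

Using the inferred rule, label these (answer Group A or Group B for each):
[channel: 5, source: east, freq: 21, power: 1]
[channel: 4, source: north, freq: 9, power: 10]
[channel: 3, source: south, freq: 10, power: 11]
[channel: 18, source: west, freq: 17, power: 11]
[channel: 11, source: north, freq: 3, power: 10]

Group B, Group A, Group A, Group A, Group A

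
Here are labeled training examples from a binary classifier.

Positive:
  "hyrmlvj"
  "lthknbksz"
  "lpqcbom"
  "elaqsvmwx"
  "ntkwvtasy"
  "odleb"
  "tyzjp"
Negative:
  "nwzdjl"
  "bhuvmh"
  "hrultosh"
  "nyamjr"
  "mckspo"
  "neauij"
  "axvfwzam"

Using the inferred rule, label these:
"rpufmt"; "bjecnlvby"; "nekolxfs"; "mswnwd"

Comparing the two groups points to one rule — odd length.

Negative, Positive, Negative, Negative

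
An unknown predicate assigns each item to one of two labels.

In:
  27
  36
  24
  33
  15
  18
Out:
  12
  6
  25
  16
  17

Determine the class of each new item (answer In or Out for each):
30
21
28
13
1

The pattern is that an item is 'In' exactly when: multiple of 3 AND at least 15.
30: In (30 = 3·10, 30 ≥ 15). 21: In (21 = 3·7, 21 ≥ 15). 28: Out (28 = 3·9 + 1, 28 ≥ 15). 13: Out (13 = 3·4 + 1, 13 < 15). 1: Out (1 = 3·0 + 1, 1 < 15).

In, In, Out, Out, Out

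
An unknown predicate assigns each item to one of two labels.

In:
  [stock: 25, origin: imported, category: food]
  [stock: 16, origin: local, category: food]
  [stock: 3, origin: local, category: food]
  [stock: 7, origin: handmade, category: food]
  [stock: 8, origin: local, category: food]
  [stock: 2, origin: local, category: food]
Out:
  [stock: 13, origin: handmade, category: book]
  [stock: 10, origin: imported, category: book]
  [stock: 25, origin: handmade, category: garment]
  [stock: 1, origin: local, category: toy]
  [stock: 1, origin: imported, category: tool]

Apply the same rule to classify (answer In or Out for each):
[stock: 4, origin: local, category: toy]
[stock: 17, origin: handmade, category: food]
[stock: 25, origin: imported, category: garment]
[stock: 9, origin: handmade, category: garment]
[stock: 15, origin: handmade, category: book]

'In' ⟺ category is food.

Out, In, Out, Out, Out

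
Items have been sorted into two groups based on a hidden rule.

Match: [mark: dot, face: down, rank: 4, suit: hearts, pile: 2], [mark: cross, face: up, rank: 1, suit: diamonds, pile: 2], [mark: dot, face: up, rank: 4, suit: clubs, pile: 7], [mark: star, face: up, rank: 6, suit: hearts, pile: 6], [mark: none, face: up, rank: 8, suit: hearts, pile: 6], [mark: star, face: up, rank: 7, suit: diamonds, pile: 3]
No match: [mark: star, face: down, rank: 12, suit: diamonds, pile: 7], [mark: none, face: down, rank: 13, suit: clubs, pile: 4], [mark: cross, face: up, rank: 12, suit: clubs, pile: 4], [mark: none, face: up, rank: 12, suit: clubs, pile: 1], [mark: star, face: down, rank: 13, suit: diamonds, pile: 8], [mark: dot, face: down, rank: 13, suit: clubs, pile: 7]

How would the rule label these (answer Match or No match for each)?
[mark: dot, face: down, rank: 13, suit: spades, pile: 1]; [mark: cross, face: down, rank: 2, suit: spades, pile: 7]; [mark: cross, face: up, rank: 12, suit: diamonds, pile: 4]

No match, Match, No match

All 'Match' examples share one property — rank ≤ 8 — and every 'No match' example lacks it.
[mark: dot, face: down, rank: 13, suit: spades, pile: 1]: rank = 13, fails this test → No match. [mark: cross, face: down, rank: 2, suit: spades, pile: 7]: rank = 2, has this property → Match. [mark: cross, face: up, rank: 12, suit: diamonds, pile: 4]: rank = 12, fails this test → No match.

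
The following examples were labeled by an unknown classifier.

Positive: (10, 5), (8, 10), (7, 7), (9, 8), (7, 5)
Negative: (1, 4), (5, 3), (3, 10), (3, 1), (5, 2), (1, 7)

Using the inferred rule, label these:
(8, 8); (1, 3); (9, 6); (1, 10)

The distinguishing property — first ≥ 7 — holds for all the 'Positive' cases and none of the 'Negative' cases.
(8, 8): Positive (first 8).
(1, 3): Negative (first 1).
(9, 6): Positive (first 9).
(1, 10): Negative (first 1).

Positive, Negative, Positive, Negative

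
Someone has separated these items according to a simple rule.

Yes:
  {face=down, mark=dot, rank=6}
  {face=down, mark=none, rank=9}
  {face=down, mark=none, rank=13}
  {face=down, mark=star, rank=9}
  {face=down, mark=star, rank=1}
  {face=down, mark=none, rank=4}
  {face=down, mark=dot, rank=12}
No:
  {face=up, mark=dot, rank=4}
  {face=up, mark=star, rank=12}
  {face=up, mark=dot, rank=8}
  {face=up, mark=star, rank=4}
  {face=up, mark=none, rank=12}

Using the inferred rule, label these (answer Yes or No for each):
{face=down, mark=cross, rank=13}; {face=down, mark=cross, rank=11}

Yes, Yes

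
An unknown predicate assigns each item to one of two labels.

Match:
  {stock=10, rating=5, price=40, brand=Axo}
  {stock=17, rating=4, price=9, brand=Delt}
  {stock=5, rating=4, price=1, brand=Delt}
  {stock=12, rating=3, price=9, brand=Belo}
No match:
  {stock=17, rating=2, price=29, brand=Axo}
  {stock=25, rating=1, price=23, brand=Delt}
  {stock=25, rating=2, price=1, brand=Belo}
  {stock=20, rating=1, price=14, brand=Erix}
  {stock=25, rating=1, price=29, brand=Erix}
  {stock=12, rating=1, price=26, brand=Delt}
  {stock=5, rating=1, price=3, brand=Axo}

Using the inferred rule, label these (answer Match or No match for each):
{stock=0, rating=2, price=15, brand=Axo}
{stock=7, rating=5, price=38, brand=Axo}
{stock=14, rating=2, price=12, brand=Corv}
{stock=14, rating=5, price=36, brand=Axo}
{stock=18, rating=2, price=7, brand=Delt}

Rule: rating ≥ 3. This holds for each 'Match' example and fails for each 'No match' one.
No match: {stock=0, rating=2, price=15, brand=Axo}, since rating = 2. Match: {stock=7, rating=5, price=38, brand=Axo}, since rating = 5. No match: {stock=14, rating=2, price=12, brand=Corv}, since rating = 2. Match: {stock=14, rating=5, price=36, brand=Axo}, since rating = 5. No match: {stock=18, rating=2, price=7, brand=Delt}, since rating = 2.

No match, Match, No match, Match, No match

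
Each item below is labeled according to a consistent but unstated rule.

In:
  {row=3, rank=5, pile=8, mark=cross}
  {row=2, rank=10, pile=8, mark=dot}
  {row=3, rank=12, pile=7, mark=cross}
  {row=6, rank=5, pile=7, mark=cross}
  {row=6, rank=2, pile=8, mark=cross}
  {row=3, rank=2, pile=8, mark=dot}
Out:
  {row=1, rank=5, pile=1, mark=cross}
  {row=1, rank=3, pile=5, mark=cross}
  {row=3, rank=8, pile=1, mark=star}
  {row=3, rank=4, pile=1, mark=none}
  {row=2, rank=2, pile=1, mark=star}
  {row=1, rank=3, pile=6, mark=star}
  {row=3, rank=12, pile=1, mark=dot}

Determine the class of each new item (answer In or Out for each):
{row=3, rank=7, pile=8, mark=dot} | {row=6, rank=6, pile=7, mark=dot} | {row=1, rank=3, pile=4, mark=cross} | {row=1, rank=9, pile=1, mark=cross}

In, In, Out, Out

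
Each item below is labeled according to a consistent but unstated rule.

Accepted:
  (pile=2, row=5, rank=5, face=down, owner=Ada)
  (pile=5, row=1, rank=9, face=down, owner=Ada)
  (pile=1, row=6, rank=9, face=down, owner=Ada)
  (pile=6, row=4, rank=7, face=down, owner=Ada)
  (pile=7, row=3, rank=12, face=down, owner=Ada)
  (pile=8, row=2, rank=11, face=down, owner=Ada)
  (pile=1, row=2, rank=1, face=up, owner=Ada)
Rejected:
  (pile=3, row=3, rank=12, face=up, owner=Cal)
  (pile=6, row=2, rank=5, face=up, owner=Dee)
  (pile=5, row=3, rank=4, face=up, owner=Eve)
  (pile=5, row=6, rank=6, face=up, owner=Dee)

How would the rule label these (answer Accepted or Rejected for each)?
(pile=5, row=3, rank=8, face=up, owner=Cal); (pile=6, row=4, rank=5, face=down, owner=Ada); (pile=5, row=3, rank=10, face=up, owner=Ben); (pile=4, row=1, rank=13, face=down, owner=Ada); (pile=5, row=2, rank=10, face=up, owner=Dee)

'Accepted' ⟺ owner is Ada.
(pile=5, row=3, rank=8, face=up, owner=Cal): owner is Cal — doesn't match, so Rejected.
(pile=6, row=4, rank=5, face=down, owner=Ada): owner is Ada — checks out, so Accepted.
(pile=5, row=3, rank=10, face=up, owner=Ben): owner is Ben — doesn't match, so Rejected.
(pile=4, row=1, rank=13, face=down, owner=Ada): owner is Ada — checks out, so Accepted.
(pile=5, row=2, rank=10, face=up, owner=Dee): owner is Dee — doesn't match, so Rejected.

Rejected, Accepted, Rejected, Accepted, Rejected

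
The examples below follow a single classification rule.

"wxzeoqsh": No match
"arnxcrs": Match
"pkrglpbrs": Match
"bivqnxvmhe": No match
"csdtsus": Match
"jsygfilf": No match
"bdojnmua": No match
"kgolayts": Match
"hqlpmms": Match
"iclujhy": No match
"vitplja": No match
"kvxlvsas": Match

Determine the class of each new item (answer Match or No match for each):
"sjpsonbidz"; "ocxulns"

No match, Match

'Match' ⟺ ends with 's'.
"sjpsonbidz": No match (ends with 'z'). "ocxulns": Match (ends with 's').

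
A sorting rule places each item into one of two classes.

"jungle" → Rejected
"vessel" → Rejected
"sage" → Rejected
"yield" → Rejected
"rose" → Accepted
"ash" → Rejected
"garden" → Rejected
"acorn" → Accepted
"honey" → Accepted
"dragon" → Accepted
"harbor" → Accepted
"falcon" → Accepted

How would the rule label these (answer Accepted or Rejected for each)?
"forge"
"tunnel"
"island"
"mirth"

Accepted, Rejected, Rejected, Rejected

The simplest hypothesis consistent with all the labels is: contains 'o'.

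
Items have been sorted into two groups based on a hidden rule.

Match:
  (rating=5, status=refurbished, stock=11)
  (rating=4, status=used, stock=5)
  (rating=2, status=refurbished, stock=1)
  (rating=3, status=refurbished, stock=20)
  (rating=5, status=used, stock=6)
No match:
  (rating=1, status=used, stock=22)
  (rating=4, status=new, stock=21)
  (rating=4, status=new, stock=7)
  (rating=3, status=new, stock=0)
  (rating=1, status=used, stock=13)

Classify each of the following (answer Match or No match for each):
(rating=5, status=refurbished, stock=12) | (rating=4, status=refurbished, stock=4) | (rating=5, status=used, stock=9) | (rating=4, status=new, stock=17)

All 'Match' examples share one property — status is not new AND rating ≥ 2 — and every 'No match' example lacks it.
(rating=5, status=refurbished, stock=12): status is refurbished, rating = 5 — fits, so Match. (rating=4, status=refurbished, stock=4): status is refurbished, rating = 4 — fits, so Match. (rating=5, status=used, stock=9): status is used, rating = 5 — fits, so Match. (rating=4, status=new, stock=17): status is new, rating = 4 — fails this test, so No match.

Match, Match, Match, No match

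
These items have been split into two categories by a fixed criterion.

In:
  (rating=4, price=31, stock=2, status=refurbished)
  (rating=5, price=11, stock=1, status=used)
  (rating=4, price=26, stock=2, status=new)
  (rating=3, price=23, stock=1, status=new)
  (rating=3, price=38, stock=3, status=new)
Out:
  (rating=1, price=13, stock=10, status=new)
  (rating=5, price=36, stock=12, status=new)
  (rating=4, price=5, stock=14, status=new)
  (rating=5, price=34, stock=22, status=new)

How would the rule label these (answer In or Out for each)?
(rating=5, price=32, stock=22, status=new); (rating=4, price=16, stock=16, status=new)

Out, Out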